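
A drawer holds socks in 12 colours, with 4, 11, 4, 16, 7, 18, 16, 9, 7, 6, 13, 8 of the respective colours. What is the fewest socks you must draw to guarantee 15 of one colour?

112

In the worst case you take as many as possible of each colour without reaching 15: 4 + 11 + 4 + 14 + 7 + 14 + 14 + 9 + 7 + 6 + 13 + 8 = 111.
The next one must give 15 of some colour, so 111 + 1 = 112.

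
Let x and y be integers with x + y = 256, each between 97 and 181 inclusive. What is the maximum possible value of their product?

With x + y fixed, xy peaks when the two are closest together.
Taking x = 128 and y = 128 (both in [97, 181]) gives xy = 16384.

16384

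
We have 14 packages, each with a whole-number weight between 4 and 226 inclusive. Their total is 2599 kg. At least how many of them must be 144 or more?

8

Suppose at most 14 − j of them reach 144; then j values are ≤ 143 and the rest ≤ 226.
The total is then ≤ 143·j + 226·(14 − j) = 3164 − 83j. For this to be ≥ 2599 we need j ≤ 6, so at least 14 − 6 = 8 must reach 144.
Exactly 8 works: 8 values at 226 and 6 at 143 total 2666; lower one of the high values by 67 (still ≥ 144) to hit 2599.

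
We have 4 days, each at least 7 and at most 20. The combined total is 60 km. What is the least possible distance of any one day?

7

To make one day as small as possible, make the other 3 as large as possible.
The other 3 can take up 3 × 20 = 60 ≥ 60 − 7, so one day can sit at its floor of 7.
Achievable: one at 7 and the other 3 totalling 53, which fits since 3 × 7 ≤ 53 ≤ 3 × 20.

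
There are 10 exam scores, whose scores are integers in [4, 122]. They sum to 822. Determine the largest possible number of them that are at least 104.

If k of the values are ≥ 104, the total is ≥ 104k + 4(10 − k).
Setting 104k + 4(10 − k) ≤ 822 gives 100k ≤ 782, so k ≤ 7.
k = 7 is achieved by 7 values at 104 and 3 at 4, total 740; add 82 to one value (staying below 104) to reach 822.

7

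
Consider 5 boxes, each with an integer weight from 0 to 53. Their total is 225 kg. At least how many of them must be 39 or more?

Suppose at most 5 − j of them reach 39; then j values are ≤ 38 and the rest ≤ 53.
The total is then ≤ 38·j + 53·(5 − j) = 265 − 15j. For this to be ≥ 225 we need j ≤ 2, so at least 5 − 2 = 3 must reach 39.
Exactly 3 works: 3 values at 53 and 2 at 38 total 235; lower one of the high values by 10 (still ≥ 39) to hit 225.

3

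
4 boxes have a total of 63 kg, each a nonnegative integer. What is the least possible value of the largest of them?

16

If every one of the 4 were at most 15, the total would be at most 4 × 15 = 60 < 63.
Equality holds with 3 values of 16 and 1 value of 15.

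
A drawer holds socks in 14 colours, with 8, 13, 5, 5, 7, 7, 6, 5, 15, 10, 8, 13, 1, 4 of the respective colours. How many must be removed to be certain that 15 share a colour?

107

In the worst case you take as many as possible of each colour without reaching 15: 8 + 13 + 5 + 5 + 7 + 7 + 6 + 5 + 14 + 10 + 8 + 13 + 1 + 4 = 106.
The next one must give 15 of some colour, so 106 + 1 = 107.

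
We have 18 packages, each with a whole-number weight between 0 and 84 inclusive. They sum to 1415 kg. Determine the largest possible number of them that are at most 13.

Each value at 13 or below falls at least 84 − 13 = 71 short of the ceiling 84.
The ceiling total is 18 × 84 = 1512, and we need 1415, so at most ⌊(1512 − 1415)/71⌋ = 1 can be that low.
k = 1 is achieved by 1 value at 13 and 17 at 84, total 1441; lower one of the 84's by 26 (still > 13) to reach 1415.

1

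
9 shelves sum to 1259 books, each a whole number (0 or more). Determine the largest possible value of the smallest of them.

139

The average is 1259/9 < 140, so some value is ≤ 139.
Equality holds with 1 value of 139 and 8 values of 140.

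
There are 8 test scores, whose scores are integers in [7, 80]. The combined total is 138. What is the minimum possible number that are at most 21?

3

Let j be the number exceeding 21. Then the total is ≥ 22·j + 7·(8 − j) = 56 + 15j.
So 15j ≤ 82 and j ≤ 5; hence at least 8 − 5 = 3 are ≤ 21.
Exactly 3 works: 3 values at 7 and 5 at 22 total 131; raise one of the low values by 7 (still ≤ 21) to hit 138.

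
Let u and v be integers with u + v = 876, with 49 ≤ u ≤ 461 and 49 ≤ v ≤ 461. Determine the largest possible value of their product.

191844

With u + v fixed, uv peaks when the two are closest together.
Taking u = 438 and v = 438 (both in [49, 461]) gives uv = 191844.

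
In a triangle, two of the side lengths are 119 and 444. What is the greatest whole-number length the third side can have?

The third side must be less than 119 + 444 = 563.
The largest integer below 563 is 562.

562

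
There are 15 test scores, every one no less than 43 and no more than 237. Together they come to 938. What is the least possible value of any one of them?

43

To make one score as small as possible, make the other 14 as large as possible.
The other 14 can take up 14 × 237 = 3318 ≥ 938 − 43, so one score can sit at its floor of 43.
Achievable: one at 43 and the other 14 totalling 895, which fits since 14 × 43 ≤ 895 ≤ 14 × 237.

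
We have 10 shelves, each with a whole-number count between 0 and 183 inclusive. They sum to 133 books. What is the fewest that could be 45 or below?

Let j be the number exceeding 45. Then the total is ≥ 46·j + 0·(10 − j) = 0 + 46j.
So 46j ≤ 133 and j ≤ 2; hence at least 10 − 2 = 8 are ≤ 45.
Exactly 8 works: 8 values at 0 and 2 at 46 total 92; raise one of the low values by 41 (still ≤ 45) to hit 133.

8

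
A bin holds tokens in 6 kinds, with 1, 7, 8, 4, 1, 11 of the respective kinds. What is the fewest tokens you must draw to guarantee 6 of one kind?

In the worst case you take as many as possible of each kind without reaching 6: 1 + 5 + 5 + 4 + 1 + 5 = 21.
The next one must give 6 of some kind, so 21 + 1 = 22.

22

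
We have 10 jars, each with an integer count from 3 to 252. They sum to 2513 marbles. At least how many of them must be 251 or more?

Each value short of 251 is at most 250, costing at least 252 − 250 = 2 against the maximum total of 2520.
We can afford to lose at most 2520 − 2513 = 7, so at most ⌊7/2⌋ = 3 fall short, and at least 7 are ≥ 251.
Exactly 7 works: 7 values at 252 and 3 at 250 total 2514; lower one of the high values by 1 (still ≥ 251) to hit 2513.

7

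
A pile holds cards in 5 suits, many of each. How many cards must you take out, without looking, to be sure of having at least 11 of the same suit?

You could draw 10 of every suit without reaching 11 of any — 50 in all.
One more forces 11 of some suit, so 50 + 1 = 51.

51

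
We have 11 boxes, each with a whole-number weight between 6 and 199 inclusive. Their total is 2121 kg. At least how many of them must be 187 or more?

If only k of them are at least 187, the other 11 − k are at most 186, so the total is at most k·199 + (11 − k)·186.
This must reach 2121, so k·199 + (11 − k)·186 ≥ 2121, giving k ≥ 6.
Exactly 6 works: 6 values at 199 and 5 at 186 total 2124; lower one of the high values by 3 (still ≥ 187) to hit 2121.

6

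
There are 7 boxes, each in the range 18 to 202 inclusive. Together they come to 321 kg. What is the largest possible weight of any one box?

202

To make one box as large as possible, make the other 6 as small as possible.
The other 6 contribute at least 6 × 18 = 108, leaving at most 321 − 108 = 213.
But each box is capped at 202, so the maximum is 202.
Achievable: one at 202 and the other 6 totalling 119, which fits since 6 × 18 ≤ 119 ≤ 6 × 202.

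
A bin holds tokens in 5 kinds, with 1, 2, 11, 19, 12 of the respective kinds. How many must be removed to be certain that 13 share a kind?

39

In the worst case you take as many as possible of each kind without reaching 13: 1 + 2 + 11 + 12 + 12 = 38.
The next one must give 13 of some kind, so 38 + 1 = 39.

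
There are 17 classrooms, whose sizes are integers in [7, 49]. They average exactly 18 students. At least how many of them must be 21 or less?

The total is 17 × 18 = 306.
Let j be the number exceeding 21. Then the total is ≥ 22·j + 7·(17 − j) = 119 + 15j.
So 15j ≤ 187 and j ≤ 12; hence at least 17 − 12 = 5 are ≤ 21.
Exactly 5 works: 5 values at 7 and 12 at 22 total 299; raise one of the low values by 7 (still ≤ 21) to hit 306.

5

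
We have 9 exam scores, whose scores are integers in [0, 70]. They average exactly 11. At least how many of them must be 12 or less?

The total is 9 × 11 = 99.
If only k of them are at most 12, the other 9 − k are at least 13, so the total is at least (9 − k)·13 + k·0.
This is ≤ 99, so (9 − k)·13 + 0k ≤ 99, which gives k ≥ 2.
Exactly 2 works: 2 values at 0 and 7 at 13 total 91; raise one of the low values by 8 (still ≤ 12) to hit 99.

2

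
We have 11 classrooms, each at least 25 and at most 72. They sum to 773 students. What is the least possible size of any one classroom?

53

To make one classroom as small as possible, make the other 10 as large as possible.
The other 10 contribute at most 10 × 72 = 720, leaving at least 773 − 720 = 53.
Since 53 ≥ 25, this is achievable: one at 53 and 10 at 72.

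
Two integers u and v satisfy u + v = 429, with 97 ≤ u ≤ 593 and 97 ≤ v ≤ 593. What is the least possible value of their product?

32204

For a fixed sum, uv is smallest when u and v are as far apart as possible.
At the endpoint u = 97, v = 429 − 97 = 332, so uv = 97 × 332 = 32204.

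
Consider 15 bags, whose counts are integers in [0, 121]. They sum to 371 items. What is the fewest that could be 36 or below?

5

Each value above 36 is at least 37, contributing at least 37 − 0 = 37 above the floor 0.
The sum exceeds the floor total 0 by 371, so at most ⌊371/37⌋ = 10 exceed 36, and at least 5 are ≤ 36.
Exactly 5 works: 5 values at 0 and 10 at 37 total 370; raise one of the low values by 1 (still ≤ 36) to hit 371.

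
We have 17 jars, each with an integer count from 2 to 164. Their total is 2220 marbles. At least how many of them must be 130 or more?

Suppose at most 17 − j of them reach 130; then j values are ≤ 129 and the rest ≤ 164.
The total is then ≤ 129·j + 164·(17 − j) = 2788 − 35j. For this to be ≥ 2220 we need j ≤ 16, so at least 17 − 16 = 1 must reach 130.
Exactly 1 works: 1 value at 164 and 16 at 129 total 2228; lower one of the high values by 8 (still ≥ 130) to hit 2220.

1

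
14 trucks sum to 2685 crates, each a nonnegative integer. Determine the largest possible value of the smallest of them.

191

The 14 values sum to 2685, so their minimum is at most ⌊2685/14⌋ = 191.
Achievable: 3 of them at 191 and 11 at 192 total 2685.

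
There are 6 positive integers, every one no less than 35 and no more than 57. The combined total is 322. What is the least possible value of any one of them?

To make one integer as small as possible, make the other 5 as large as possible.
The other 5 contribute at most 5 × 57 = 285, leaving at least 322 − 285 = 37.
Since 37 ≥ 35, this is achievable: one at 37 and 5 at 57.

37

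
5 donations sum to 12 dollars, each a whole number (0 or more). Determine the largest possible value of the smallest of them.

The average is 12/5 < 3, so some value is ≤ 2.
Taking 3 copies of 2 and 2 copies of 3 gives exactly 12, so 2 is attained.

2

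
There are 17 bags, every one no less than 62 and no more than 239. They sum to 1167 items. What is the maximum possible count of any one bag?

To make one bag as large as possible, make the other 16 as small as possible.
The other 16 contribute at least 16 × 62 = 992, leaving at most 1167 − 992 = 175.
Since 175 ≤ 239, this is achievable: one at 175 and 16 at 62.

175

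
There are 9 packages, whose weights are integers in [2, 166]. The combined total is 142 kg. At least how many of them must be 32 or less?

5

Let j be the number exceeding 32. Then the total is ≥ 33·j + 2·(9 − j) = 18 + 31j.
So 31j ≤ 124 and j ≤ 4; hence at least 9 − 4 = 5 are ≤ 32.
Exactly 5 works: 5 values at 2 and 4 at 33 total 142.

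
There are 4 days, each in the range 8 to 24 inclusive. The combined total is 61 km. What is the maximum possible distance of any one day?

To make one day as large as possible, make the other 3 as small as possible.
The other 3 contribute at least 3 × 8 = 24, leaving at most 61 − 24 = 37.
But each day is capped at 24, so the maximum is 24.
Achievable: one at 24 and the other 3 totalling 37, which fits since 3 × 8 ≤ 37 ≤ 3 × 24.

24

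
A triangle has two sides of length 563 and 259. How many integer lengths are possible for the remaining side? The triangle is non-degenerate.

517

The triangle inequality gives |563 − 259| < c < 563 + 259, i.e. 304 < c < 822.
So c can be any integer from 305 to 821: 517 values.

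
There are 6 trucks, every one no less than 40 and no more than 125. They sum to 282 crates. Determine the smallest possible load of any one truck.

40

Minimizing one value means maximizing the remaining 5.
The other 5 can take up 5 × 125 = 625 ≥ 282 − 40, so one truck can sit at its floor of 40.
Achievable: one at 40 and the other 5 totalling 242, which fits since 5 × 40 ≤ 242 ≤ 5 × 125.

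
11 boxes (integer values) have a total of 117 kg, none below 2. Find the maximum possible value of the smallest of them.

10

The 11 values sum to 117, so their minimum is at most ⌊117/11⌋ = 10.
Equality holds with 4 values of 10 and 7 values of 11.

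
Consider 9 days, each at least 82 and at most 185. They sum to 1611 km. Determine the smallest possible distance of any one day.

Minimizing one value means maximizing the remaining 8.
The other 8 contribute at most 8 × 185 = 1480, leaving at least 1611 − 1480 = 131.
Since 131 ≥ 82, this is achievable: one at 131 and 8 at 185.

131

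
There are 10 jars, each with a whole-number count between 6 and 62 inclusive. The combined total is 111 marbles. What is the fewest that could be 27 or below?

8

If only k of them are at most 27, the other 10 − k are at least 28, so the total is at least (10 − k)·28 + k·6.
This is ≤ 111, so (10 − k)·28 + 6k ≤ 111, which gives k ≥ 8.
Exactly 8 works: 8 values at 6 and 2 at 28 total 104; raise one of the low values by 7 (still ≤ 27) to hit 111.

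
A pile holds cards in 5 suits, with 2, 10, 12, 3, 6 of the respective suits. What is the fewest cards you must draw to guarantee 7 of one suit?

24

In the worst case you take as many as possible of each suit without reaching 7: 2 + 6 + 6 + 3 + 6 = 23.
The next one must give 7 of some suit, so 23 + 1 = 24.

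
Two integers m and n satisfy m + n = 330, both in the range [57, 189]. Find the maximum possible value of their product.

27225

For a fixed sum, the product mn is largest when m and n are as close as possible.
Taking m = 165 and n = 165 (both in [57, 189]) gives mn = 27225.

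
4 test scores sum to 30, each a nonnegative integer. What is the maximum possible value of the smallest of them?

The average is 30/4 < 8, so some value is ≤ 7.
Equality holds with 2 values of 7 and 2 values of 8.

7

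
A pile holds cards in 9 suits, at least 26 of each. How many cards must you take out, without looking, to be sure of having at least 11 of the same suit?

91

You could draw 10 of every suit without reaching 11 of any — 90 in all.
One more forces 11 of some suit, so 90 + 1 = 91.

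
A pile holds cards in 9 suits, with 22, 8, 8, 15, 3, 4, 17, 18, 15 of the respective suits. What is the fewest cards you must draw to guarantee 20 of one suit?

In the worst case you take as many as possible of each suit without reaching 20: 19 + 8 + 8 + 15 + 3 + 4 + 17 + 18 + 15 = 107.
The next one must give 20 of some suit, so 107 + 1 = 108.

108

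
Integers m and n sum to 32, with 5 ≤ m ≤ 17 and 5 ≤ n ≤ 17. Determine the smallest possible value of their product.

255

For a fixed sum, mn is smallest when m and n are as far apart as possible.
The extreme feasible split is m = 15, n = 17, giving mn = 255.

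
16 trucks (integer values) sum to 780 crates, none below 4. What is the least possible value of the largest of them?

49

Some value must be at least ⌈780/16⌉ = 49, since 16 × 48 = 768 < 780.
Achievable: 12 of them at 49 and 4 at 48 total 780.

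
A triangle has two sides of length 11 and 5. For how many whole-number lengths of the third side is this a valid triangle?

The triangle inequality gives |11 − 5| < c < 11 + 5, i.e. 6 < c < 16.
So c can be any integer from 7 to 15: 9 values.

9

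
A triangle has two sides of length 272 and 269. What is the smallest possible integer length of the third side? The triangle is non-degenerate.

The third side must exceed |272 − 269| = 3.
The smallest integer above 3 is 4.

4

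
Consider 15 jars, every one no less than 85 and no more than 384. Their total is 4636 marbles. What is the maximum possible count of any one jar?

To make one jar as large as possible, make the other 14 as small as possible.
The other 14 contribute at least 14 × 85 = 1190, leaving at most 4636 − 1190 = 3446.
But each jar is capped at 384, so the maximum is 384.
Achievable: one at 384 and the other 14 totalling 4252, which fits since 14 × 85 ≤ 4252 ≤ 14 × 384.

384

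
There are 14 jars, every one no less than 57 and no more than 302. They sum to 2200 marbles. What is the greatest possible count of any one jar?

Maximizing one value means minimizing the remaining 13.
The other 13 contribute at least 13 × 57 = 741, leaving at most 2200 − 741 = 1459.
But each jar is capped at 302, so the maximum is 302.
Achievable: one at 302 and the other 13 totalling 1898, which fits since 13 × 57 ≤ 1898 ≤ 13 × 302.

302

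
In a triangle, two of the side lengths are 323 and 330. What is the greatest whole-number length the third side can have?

The third side must be less than 323 + 330 = 653.
The largest integer below 653 is 652.

652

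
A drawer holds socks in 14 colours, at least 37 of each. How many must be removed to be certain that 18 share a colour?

You could draw 17 of every colour without reaching 18 of any — 238 in all.
One more forces 18 of some colour, so 238 + 1 = 239.

239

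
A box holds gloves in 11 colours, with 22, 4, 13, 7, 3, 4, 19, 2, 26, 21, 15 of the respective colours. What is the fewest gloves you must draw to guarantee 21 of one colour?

In the worst case you take as many as possible of each colour without reaching 21: 20 + 4 + 13 + 7 + 3 + 4 + 19 + 2 + 20 + 20 + 15 = 127.
The next one must give 21 of some colour, so 127 + 1 = 128.

128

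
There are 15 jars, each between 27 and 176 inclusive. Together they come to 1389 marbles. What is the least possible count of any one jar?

Minimizing one value means maximizing the remaining 14.
The other 14 can take up 14 × 176 = 2464 ≥ 1389 − 27, so one jar can sit at its floor of 27.
Achievable: one at 27 and the other 14 totalling 1362, which fits since 14 × 27 ≤ 1362 ≤ 14 × 176.

27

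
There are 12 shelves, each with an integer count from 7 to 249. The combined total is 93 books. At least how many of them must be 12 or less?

If only k of them are at most 12, the other 12 − k are at least 13, so the total is at least (12 − k)·13 + k·7.
This is ≤ 93, so (12 − k)·13 + 7k ≤ 93, which gives k ≥ 11.
Exactly 11 works: 11 values at 7 and 1 at 13 total 90; raise one of the low values by 3 (still ≤ 12) to hit 93.

11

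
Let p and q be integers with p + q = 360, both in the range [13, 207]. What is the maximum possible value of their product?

32400

For a fixed sum, the product pq is largest when p and q are as close as possible.
Taking p = 180 and q = 180 (both in [13, 207]) gives pq = 32400.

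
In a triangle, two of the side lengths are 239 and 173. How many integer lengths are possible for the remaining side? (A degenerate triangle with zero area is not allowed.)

345

The triangle inequality gives |239 − 173| < c < 239 + 173, i.e. 66 < c < 412.
So c can be any integer from 67 to 411: 345 values.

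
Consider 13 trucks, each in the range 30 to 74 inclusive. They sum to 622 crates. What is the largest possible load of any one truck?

To make one truck as large as possible, make the other 12 as small as possible.
The other 12 contribute at least 12 × 30 = 360, leaving at most 622 − 360 = 262.
But each truck is capped at 74, so the maximum is 74.
Achievable: one at 74 and the other 12 totalling 548, which fits since 12 × 30 ≤ 548 ≤ 12 × 74.

74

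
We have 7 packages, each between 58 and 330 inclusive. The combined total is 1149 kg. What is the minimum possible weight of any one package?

Minimizing one value means maximizing the remaining 6.
The other 6 can take up 6 × 330 = 1980 ≥ 1149 − 58, so one package can sit at its floor of 58.
Achievable: one at 58 and the other 6 totalling 1091, which fits since 6 × 58 ≤ 1091 ≤ 6 × 330.

58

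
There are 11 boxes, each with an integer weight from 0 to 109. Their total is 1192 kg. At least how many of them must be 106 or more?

Each value short of 106 is at most 105, costing at least 109 − 105 = 4 against the maximum total of 1199.
We can afford to lose at most 1199 − 1192 = 7, so at most ⌊7/4⌋ = 1 fall short, and at least 10 are ≥ 106.
Exactly 10 works: 10 values at 109 and 1 at 105 total 1195; lower one of the high values by 3 (still ≥ 106) to hit 1192.

10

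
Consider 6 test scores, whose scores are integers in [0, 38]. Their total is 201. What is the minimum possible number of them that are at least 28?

Each value short of 28 is at most 27, costing at least 38 − 27 = 11 against the maximum total of 228.
We can afford to lose at most 228 − 201 = 27, so at most ⌊27/11⌋ = 2 fall short, and at least 4 are ≥ 28.
Exactly 4 works: 4 values at 38 and 2 at 27 total 206; lower one of the high values by 5 (still ≥ 28) to hit 201.

4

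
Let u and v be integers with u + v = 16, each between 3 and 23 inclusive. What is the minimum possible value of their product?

Since u + v is fixed, pushing one of them to its bound minimizes the product.
The extreme feasible split is u = 3, v = 13, giving uv = 39.

39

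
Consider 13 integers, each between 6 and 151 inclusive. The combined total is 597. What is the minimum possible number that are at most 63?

Let j be the number exceeding 63. Then the total is ≥ 64·j + 6·(13 − j) = 78 + 58j.
So 58j ≤ 519 and j ≤ 8; hence at least 13 − 8 = 5 are ≤ 63.
Exactly 5 works: 5 values at 6 and 8 at 64 total 542; raise one of the low values by 55 (still ≤ 63) to hit 597.

5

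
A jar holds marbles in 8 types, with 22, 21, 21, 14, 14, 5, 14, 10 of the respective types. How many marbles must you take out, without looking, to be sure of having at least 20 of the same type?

In the worst case you take as many as possible of each type without reaching 20: 19 + 19 + 19 + 14 + 14 + 5 + 14 + 10 = 114.
The next one must give 20 of some type, so 114 + 1 = 115.

115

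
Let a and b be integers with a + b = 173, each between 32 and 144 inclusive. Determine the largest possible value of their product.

7482

With a + b fixed, ab peaks when the two are closest together.
Taking a = 86 and b = 87 (both in [32, 144]) gives ab = 7482.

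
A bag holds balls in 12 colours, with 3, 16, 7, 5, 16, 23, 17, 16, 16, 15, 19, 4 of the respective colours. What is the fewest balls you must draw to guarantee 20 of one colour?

154

In the worst case you take as many as possible of each colour without reaching 20: 3 + 16 + 7 + 5 + 16 + 19 + 17 + 16 + 16 + 15 + 19 + 4 = 153.
The next one must give 20 of some colour, so 153 + 1 = 154.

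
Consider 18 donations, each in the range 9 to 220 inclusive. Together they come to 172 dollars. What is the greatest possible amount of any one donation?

Maximizing one value means minimizing the remaining 17.
The other 17 contribute at least 17 × 9 = 153, leaving at most 172 − 153 = 19.
Since 19 ≤ 220, this is achievable: one at 19 and 17 at 9.

19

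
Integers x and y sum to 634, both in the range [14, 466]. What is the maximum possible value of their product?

100489

xy = x(634 − x) is maximized when x is as near 634/2 as the bounds allow.
Taking x = 317 and y = 317 (both in [14, 466]) gives xy = 100489.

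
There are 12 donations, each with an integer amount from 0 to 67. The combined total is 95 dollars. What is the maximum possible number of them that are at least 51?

1

If k of the values are ≥ 51, the total is ≥ 51k + 0(12 − k).
Setting 51k + 0(12 − k) ≤ 95 gives 51k ≤ 95, so k ≤ 1.
k = 1 is achieved by 1 value at 51 and 11 at 0, total 51; add 44 to one value (staying below 51) to reach 95.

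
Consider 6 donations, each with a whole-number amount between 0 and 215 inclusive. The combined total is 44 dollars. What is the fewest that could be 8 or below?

2

Let j be the number exceeding 8. Then the total is ≥ 9·j + 0·(6 − j) = 0 + 9j.
So 9j ≤ 44 and j ≤ 4; hence at least 6 − 4 = 2 are ≤ 8.
Exactly 2 works: 2 values at 0 and 4 at 9 total 36; raise one of the low values by 8 (still ≤ 8) to hit 44.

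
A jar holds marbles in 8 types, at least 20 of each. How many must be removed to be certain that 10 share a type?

You could draw 9 of every type without reaching 10 of any — 72 in all.
One more forces 10 of some type, so 72 + 1 = 73.

73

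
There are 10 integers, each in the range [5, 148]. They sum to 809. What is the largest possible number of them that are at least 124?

If k of the values are ≥ 124, the total is ≥ 124k + 5(10 − k).
Setting 124k + 5(10 − k) ≤ 809 gives 119k ≤ 759, so k ≤ 6.
k = 6 is achieved by 6 values at 124 and 4 at 5, total 764; add 45 to one value (staying below 124) to reach 809.

6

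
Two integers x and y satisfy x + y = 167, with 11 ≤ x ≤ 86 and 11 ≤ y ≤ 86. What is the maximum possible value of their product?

xy = x(167 − x) is maximized when x is as near 167/2 as the bounds allow.
Taking x = 83 and y = 84 (both in [11, 86]) gives xy = 6972.

6972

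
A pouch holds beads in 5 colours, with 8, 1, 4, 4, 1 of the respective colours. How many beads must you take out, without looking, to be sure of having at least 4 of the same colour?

In the worst case you take as many as possible of each colour without reaching 4: 3 + 1 + 3 + 3 + 1 = 11.
The next one must give 4 of some colour, so 11 + 1 = 12.

12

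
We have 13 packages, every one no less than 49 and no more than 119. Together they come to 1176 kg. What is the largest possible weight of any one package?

Maximizing one value means minimizing the remaining 12.
The other 12 contribute at least 12 × 49 = 588, leaving at most 1176 − 588 = 588.
But each package is capped at 119, so the maximum is 119.
Achievable: one at 119 and the other 12 totalling 1057, which fits since 12 × 49 ≤ 1057 ≤ 12 × 119.

119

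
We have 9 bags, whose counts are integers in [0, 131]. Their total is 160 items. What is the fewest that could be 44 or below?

If only k of them are at most 44, the other 9 − k are at least 45, so the total is at least (9 − k)·45 + k·0.
This is ≤ 160, so (9 − k)·45 + 0k ≤ 160, which gives k ≥ 6.
Exactly 6 works: 6 values at 0 and 3 at 45 total 135; raise one of the low values by 25 (still ≤ 44) to hit 160.

6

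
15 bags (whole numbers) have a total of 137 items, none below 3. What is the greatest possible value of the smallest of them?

The 15 values sum to 137, so their minimum is at most ⌊137/15⌋ = 9.
Taking 13 copies of 9 and 2 copies of 10 gives exactly 137, so 9 is attained.

9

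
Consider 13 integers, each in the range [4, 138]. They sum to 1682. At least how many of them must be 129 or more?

Each value short of 129 is at most 128, costing at least 138 − 128 = 10 against the maximum total of 1794.
We can afford to lose at most 1794 − 1682 = 112, so at most ⌊112/10⌋ = 11 fall short, and at least 2 are ≥ 129.
Exactly 2 works: 2 values at 138 and 11 at 128 total 1684; lower one of the high values by 2 (still ≥ 129) to hit 1682.

2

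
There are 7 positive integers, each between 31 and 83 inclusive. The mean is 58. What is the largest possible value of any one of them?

To make one integer as large as possible, make the other 6 as small as possible.
The total is 7 × 58 = 406.
The other 6 contribute at least 6 × 31 = 186, leaving at most 406 − 186 = 220.
But each integer is capped at 83, so the maximum is 83.
Achievable: one at 83 and the other 6 totalling 323, which fits since 6 × 31 ≤ 323 ≤ 6 × 83.

83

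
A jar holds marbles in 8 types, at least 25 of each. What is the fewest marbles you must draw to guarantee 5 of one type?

33

You could draw 4 of every type without reaching 5 of any — 32 in all.
One more forces 5 of some type, so 32 + 1 = 33.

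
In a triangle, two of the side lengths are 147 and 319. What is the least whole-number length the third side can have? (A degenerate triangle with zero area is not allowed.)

The third side must exceed |147 − 319| = 172.
The smallest integer above 172 is 173.

173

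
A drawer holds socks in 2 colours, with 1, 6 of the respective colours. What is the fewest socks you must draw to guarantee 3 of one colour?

In the worst case you take as many as possible of each colour without reaching 3: 1 + 2 = 3.
The next one must give 3 of some colour, so 3 + 1 = 4.

4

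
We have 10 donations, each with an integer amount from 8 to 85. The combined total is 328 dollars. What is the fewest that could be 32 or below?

1

If only k of them are at most 32, the other 10 − k are at least 33, so the total is at least (10 − k)·33 + k·8.
This is ≤ 328, so (10 − k)·33 + 8k ≤ 328, which gives k ≥ 1.
Exactly 1 works: 1 value at 8 and 9 at 33 total 305; raise one of the low values by 23 (still ≤ 32) to hit 328.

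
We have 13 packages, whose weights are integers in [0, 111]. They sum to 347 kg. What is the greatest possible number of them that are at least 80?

4

If k of the values are ≥ 80, the total is ≥ 80k + 0(13 − k).
Setting 80k + 0(13 − k) ≤ 347 gives 80k ≤ 347, so k ≤ 4.
k = 4 is achieved by 4 values at 80 and 9 at 0, total 320; add 27 to one value (staying below 80) to reach 347.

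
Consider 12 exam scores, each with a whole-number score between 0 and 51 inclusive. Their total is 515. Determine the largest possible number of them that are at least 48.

10

Suppose k of them are at least 48. Those contribute at least 48 each and the other 12 − k at least 0 each.
So the total is at least 48k + 0(12 − k) = 0 + 48k. This must be ≤ 515, giving k ≤ 10.
k = 10 is achieved by 10 values at 48 and 2 at 0, total 480; add 35 to one value (staying below 48) to reach 515.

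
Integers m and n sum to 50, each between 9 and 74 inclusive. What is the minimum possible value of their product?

Since m + n is fixed, pushing one of them to its bound minimizes the product.
At the endpoint m = 9, n = 50 − 9 = 41, so mn = 9 × 41 = 369.

369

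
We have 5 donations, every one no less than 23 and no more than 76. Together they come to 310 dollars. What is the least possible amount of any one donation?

To make one donation as small as possible, make the other 4 as large as possible.
The other 4 can take up 4 × 76 = 304 ≥ 310 − 23, so one donation can sit at its floor of 23.
Achievable: one at 23 and the other 4 totalling 287, which fits since 4 × 23 ≤ 287 ≤ 4 × 76.

23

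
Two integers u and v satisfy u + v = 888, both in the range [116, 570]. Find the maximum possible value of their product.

uv = u(888 − u) is maximized when u is as near 888/2 as the bounds allow.
Taking u = 444 and v = 444 (both in [116, 570]) gives uv = 197136.

197136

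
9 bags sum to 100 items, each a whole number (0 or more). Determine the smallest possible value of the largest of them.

Some value must be at least ⌈100/9⌉ = 12, since 9 × 11 = 99 < 100.
Taking 8 copies of 11 and 1 copy of 12 gives exactly 100, so 12 is attained.

12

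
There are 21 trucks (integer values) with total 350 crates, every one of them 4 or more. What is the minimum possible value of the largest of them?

If every one of the 21 were at most 16, the total would be at most 21 × 16 = 336 < 350.
Equality holds with 14 values of 17 and 7 values of 16.

17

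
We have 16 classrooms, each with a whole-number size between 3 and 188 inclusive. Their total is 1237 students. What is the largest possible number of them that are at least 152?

7

With k values at 152 or above and the rest at least 3, the sum is at least 48 + 149k.
Since the sum is 1237, we need 149k ≤ 1189, i.e. k ≤ 7.
k = 7 is achieved by 7 values at 152 and 9 at 3, total 1091; add 146 to one value (staying below 152) to reach 1237.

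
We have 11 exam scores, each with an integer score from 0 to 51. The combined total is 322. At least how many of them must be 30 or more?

1

Suppose at most 11 − j of them reach 30; then j values are ≤ 29 and the rest ≤ 51.
The total is then ≤ 29·j + 51·(11 − j) = 561 − 22j. For this to be ≥ 322 we need j ≤ 10, so at least 11 − 10 = 1 must reach 30.
Exactly 1 works: 1 value at 51 and 10 at 29 total 341; lower one of the high values by 19 (still ≥ 30) to hit 322.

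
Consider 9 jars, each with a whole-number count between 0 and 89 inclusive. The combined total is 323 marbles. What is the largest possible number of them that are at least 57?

Suppose k of them are at least 57. Those contribute at least 57 each and the other 9 − k at least 0 each.
So the total is at least 57k + 0(9 − k) = 0 + 57k. This must be ≤ 323, giving k ≤ 5.
k = 5 is achieved by 5 values at 57 and 4 at 0, total 285; add 38 to one value (staying below 57) to reach 323.

5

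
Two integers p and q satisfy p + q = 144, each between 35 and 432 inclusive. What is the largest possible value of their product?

5184

pq = p(144 − p) is maximized when p is as near 144/2 as the bounds allow.
Taking p = 72 and q = 72 (both in [35, 432]) gives pq = 5184.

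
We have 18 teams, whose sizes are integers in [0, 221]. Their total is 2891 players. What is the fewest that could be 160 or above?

1

Suppose at most 18 − j of them reach 160; then j values are ≤ 159 and the rest ≤ 221.
The total is then ≤ 159·j + 221·(18 − j) = 3978 − 62j. For this to be ≥ 2891 we need j ≤ 17, so at least 18 − 17 = 1 must reach 160.
Exactly 1 works: 1 value at 221 and 17 at 159 total 2924; lower one of the high values by 33 (still ≥ 160) to hit 2891.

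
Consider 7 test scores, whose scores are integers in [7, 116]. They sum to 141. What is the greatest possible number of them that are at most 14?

Each value at 14 or below falls at least 116 − 14 = 102 short of the ceiling 116.
The ceiling total is 7 × 116 = 812, and we need 141, so at most ⌊(812 − 141)/102⌋ = 6 can be that low.
k = 6 is achieved by 6 values at 14 and 1 at 116, total 200; lower one of the 116's by 59 (still > 14) to reach 141.

6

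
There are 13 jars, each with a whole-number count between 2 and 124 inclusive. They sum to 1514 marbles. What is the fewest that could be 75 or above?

12

Each value short of 75 is at most 74, costing at least 124 − 74 = 50 against the maximum total of 1612.
We can afford to lose at most 1612 − 1514 = 98, so at most ⌊98/50⌋ = 1 fall short, and at least 12 are ≥ 75.
Exactly 12 works: 12 values at 124 and 1 at 74 total 1562; lower one of the high values by 48 (still ≥ 75) to hit 1514.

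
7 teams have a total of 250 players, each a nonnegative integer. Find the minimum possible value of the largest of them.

If every one of the 7 were at most 35, the total would be at most 7 × 35 = 245 < 250.
Achievable: 5 of them at 36 and 2 at 35 total 250.

36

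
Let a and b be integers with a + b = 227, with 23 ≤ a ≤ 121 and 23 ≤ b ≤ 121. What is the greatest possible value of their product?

For a fixed sum, the product ab is largest when a and b are as close as possible.
Taking a = 113 and b = 114 (both in [23, 121]) gives ab = 12882.

12882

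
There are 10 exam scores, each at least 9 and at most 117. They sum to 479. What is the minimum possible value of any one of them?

9

To make one score as small as possible, make the other 9 as large as possible.
The other 9 can take up 9 × 117 = 1053 ≥ 479 − 9, so one score can sit at its floor of 9.
Achievable: one at 9 and the other 9 totalling 470, which fits since 9 × 9 ≤ 470 ≤ 9 × 117.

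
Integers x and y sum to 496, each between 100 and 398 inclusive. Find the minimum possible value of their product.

xy = x(496 − x) is concave in x, so over [100, 396] it is minimized at an endpoint.
At the endpoint x = 100, y = 496 − 100 = 396, so xy = 100 × 396 = 39600.

39600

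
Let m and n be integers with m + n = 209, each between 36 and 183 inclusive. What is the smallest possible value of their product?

mn = m(209 − m) is concave in m, so over [36, 173] it is minimized at an endpoint.
The extreme feasible split is m = 36, n = 173, giving mn = 6228.

6228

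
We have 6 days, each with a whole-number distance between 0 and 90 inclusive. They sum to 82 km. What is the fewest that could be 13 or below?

Let j be the number exceeding 13. Then the total is ≥ 14·j + 0·(6 − j) = 0 + 14j.
So 14j ≤ 82 and j ≤ 5; hence at least 6 − 5 = 1 are ≤ 13.
Exactly 1 works: 1 value at 0 and 5 at 14 total 70; raise one of the low values by 12 (still ≤ 13) to hit 82.

1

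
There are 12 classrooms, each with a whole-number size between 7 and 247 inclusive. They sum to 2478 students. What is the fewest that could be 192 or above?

4

Suppose at most 12 − j of them reach 192; then j values are ≤ 191 and the rest ≤ 247.
The total is then ≤ 191·j + 247·(12 − j) = 2964 − 56j. For this to be ≥ 2478 we need j ≤ 8, so at least 12 − 8 = 4 must reach 192.
Exactly 4 works: 4 values at 247 and 8 at 191 total 2516; lower one of the high values by 38 (still ≥ 192) to hit 2478.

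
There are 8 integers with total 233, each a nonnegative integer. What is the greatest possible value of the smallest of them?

If every one of the 8 were at least 30, the total would be at least 8 × 30 = 240 > 233.
Taking 7 copies of 29 and 1 copy of 30 gives exactly 233, so 29 is attained.

29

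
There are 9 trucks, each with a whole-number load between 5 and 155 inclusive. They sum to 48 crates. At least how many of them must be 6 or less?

8

Each value above 6 is at least 7, contributing at least 7 − 5 = 2 above the floor 5.
The sum exceeds the floor total 45 by 3, so at most ⌊3/2⌋ = 1 exceed 6, and at least 8 are ≤ 6.
Exactly 8 works: 8 values at 5 and 1 at 7 total 47; raise one of the low values by 1 (still ≤ 6) to hit 48.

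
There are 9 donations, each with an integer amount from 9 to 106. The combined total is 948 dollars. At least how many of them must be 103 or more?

If only k of them are at least 103, the other 9 − k are at most 102, so the total is at most k·106 + (9 − k)·102.
This must reach 948, so k·106 + (9 − k)·102 ≥ 948, giving k ≥ 8.
Exactly 8 works: 8 values at 106 and 1 at 102 total 950; lower one of the high values by 2 (still ≥ 103) to hit 948.

8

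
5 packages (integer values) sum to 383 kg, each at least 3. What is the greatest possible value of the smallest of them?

The average is 383/5 < 77, so some value is ≤ 76.
Taking 2 copies of 76 and 3 copies of 77 gives exactly 383, so 76 is attained.

76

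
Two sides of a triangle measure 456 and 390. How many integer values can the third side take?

779

The triangle inequality gives |456 − 390| < c < 456 + 390, i.e. 66 < c < 846.
So c can be any integer from 67 to 845: 779 values.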